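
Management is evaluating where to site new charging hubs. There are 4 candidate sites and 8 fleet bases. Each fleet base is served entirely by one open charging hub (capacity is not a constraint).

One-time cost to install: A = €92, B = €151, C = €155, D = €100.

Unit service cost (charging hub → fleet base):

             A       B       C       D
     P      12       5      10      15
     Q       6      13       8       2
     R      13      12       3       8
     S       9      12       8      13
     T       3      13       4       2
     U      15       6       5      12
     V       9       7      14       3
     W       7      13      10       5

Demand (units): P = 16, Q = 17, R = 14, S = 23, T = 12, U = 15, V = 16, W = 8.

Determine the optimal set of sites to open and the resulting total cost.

For any fixed open set, each fleet base goes to its cheapest open site; total = fixed + service.
{C, D}: P→C 10·16=160, Q→D 2·17=34, R→C 3·14=42, S→C 8·23=184, T→D 2·12=24, U→C 5·15=75, V→D 3·16=48, W→D 5·8=40. Service 607; fixed 255; total 862.
{B, C, D}: P→B 5·16=80, Q→D 2·17=34, R→C 3·14=42, S→C 8·23=184, T→D 2·12=24, U→C 5·15=75, V→D 3·16=48, W→D 5·8=40. Service 527; fixed 406; total 933.
{A, C, D}: service 607 + fixed 347 = 954
{A, B, C, D}: service 527 + fixed 498 = 1025
No other subset beats 862.

Open C and D; minimum total cost 862.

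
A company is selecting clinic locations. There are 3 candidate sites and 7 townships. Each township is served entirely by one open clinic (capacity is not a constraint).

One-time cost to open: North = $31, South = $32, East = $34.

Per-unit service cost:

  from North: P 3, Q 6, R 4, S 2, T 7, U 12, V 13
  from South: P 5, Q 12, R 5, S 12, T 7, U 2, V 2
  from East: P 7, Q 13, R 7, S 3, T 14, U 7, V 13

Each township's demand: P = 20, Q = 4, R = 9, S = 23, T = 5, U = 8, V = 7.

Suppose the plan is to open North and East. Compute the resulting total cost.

Total cost: 413

Each township is assigned to its cheapest site among the open ones.
{North, East}: P→North 3·20=60, Q→North 6·4=24, R→North 4·9=36, S→North 2·23=46, T→North 7·5=35, U→East 7·8=56, V→North 13·7=91. Service 348; fixed 65; total 413.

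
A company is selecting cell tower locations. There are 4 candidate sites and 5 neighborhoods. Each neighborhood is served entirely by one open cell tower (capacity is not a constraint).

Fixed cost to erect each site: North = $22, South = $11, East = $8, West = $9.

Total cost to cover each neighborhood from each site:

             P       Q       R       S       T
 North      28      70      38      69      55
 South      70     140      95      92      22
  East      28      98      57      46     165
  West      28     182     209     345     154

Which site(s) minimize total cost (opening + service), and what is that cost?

Open North, South and East; minimum total cost 245.

For any fixed open set, each neighborhood goes to its cheapest open site; total = fixed + service.
{North, South, East}: P→North 28, Q→North 70, R→North 38, S→East 46, T→South 22. Service 204; fixed 41; total 245.
{North, South, East, West}: service 204 + fixed 50 = 254
{North, South}: service 227 + fixed 33 = 260
{East}: service 394 + fixed 8 = 402
No other subset beats 245.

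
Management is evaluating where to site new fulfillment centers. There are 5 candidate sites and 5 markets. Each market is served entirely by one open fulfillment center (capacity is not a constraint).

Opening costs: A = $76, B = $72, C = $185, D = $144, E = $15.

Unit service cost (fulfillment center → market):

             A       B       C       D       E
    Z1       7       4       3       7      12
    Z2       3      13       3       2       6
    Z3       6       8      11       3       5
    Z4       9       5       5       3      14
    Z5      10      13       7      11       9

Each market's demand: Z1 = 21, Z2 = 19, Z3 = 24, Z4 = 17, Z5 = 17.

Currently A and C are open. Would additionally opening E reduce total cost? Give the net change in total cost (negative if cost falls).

Current service cost with {A, C}: 468.
Adding E: each market re-picks its cheapest; new service cost 444, saving 24.
Extra fixed cost: 15. Net change = 15 − 24 = -9.
(Totals: 729 → 720.)

Yes — net change −9 (cost falls by 9).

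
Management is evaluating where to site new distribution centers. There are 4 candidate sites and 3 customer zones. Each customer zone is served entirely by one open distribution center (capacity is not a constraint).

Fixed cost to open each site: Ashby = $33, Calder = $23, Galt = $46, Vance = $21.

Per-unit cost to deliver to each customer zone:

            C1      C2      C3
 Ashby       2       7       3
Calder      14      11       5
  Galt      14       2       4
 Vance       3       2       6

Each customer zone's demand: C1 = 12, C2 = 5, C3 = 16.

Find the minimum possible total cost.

For any fixed open set, each customer zone goes to its cheapest open site; total = fixed + service.
{Ashby, Vance}: C1→Ashby 2·12=24, C2→Vance 2·5=10, C3→Ashby 3·16=48. Service 82; fixed 54; total 136.
{Ashby}: C1→Ashby 2·12=24, C2→Ashby 7·5=35, C3→Ashby 3·16=48. Service 107; fixed 33; total 140.
{Ashby, Calder, Vance}: C1→Ashby 2·12=24, C2→Vance 2·5=10, C3→Ashby 3·16=48. Service 82; fixed 77; total 159.
{Ashby, Calder, Galt, Vance}: service 82 + fixed 123 = 205
No other subset beats 136.

Minimum total cost: 136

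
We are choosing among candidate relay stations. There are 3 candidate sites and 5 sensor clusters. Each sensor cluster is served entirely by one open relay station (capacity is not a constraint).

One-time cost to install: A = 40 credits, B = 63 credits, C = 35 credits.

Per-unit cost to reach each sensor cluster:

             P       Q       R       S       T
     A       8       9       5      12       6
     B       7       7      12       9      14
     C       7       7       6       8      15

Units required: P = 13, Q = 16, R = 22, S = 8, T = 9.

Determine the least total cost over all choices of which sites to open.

For any fixed open set, each sensor cluster goes to its cheapest open site; total = fixed + service.
{A, C}: P→C 7·13=91, Q→C 7·16=112, R→A 5·22=110, S→C 8·8=64, T→A 6·9=54. Service 431; fixed 75; total 506.
{A, B}: P→B 7·13=91, Q→B 7·16=112, R→A 5·22=110, S→B 9·8=72, T→A 6·9=54. Service 439; fixed 103; total 542.
{A}: service 508 + fixed 40 = 548
{A, B, C}: service 431 + fixed 138 = 569
No other subset beats 506.

Minimum total cost: 506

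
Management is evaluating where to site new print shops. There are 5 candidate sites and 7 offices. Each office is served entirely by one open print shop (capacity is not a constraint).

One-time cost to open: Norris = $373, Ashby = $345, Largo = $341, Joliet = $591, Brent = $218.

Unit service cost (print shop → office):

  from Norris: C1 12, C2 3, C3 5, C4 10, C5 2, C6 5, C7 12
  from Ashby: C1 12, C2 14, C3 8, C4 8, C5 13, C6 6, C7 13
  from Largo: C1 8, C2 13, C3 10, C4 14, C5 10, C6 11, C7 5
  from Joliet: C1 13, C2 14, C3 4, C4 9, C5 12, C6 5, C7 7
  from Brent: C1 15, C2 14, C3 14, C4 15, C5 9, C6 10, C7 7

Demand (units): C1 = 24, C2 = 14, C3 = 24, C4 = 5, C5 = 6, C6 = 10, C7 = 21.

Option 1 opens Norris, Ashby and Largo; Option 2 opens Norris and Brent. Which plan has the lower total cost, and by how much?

Option 1: {Norris, Ashby, Largo}: C1→Largo 8·24=192, C2→Norris 3·14=42, C3→Norris 5·24=120, C4→Ashby 8·5=40, C5→Norris 2·6=12, C6→Norris 5·10=50, C7→Largo 5·21=105. Service 561; fixed 1059; total 1620.
Option 2: {Norris, Brent}: C1→Norris 12·24=288, C2→Norris 3·14=42, C3→Norris 5·24=120, C4→Norris 10·5=50, C5→Norris 2·6=12, C6→Norris 5·10=50, C7→Brent 7·21=147. Service 709; fixed 591; total 1300.
Difference: |1620 − 1300| = 320.

Option 2 is cheaper by 320.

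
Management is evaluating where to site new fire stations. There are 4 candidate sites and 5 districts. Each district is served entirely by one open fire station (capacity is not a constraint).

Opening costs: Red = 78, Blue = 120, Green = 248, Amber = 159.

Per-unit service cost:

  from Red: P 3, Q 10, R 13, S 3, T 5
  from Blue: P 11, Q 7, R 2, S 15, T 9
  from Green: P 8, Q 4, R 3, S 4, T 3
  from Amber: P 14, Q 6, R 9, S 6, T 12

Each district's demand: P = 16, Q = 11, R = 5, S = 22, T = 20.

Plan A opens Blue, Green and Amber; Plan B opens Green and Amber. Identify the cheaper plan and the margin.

Plan A: {Blue, Green, Amber}: P→Green 8·16=128, Q→Green 4·11=44, R→Blue 2·5=10, S→Green 4·22=88, T→Green 3·20=60. Service 330; fixed 527; total 857.
Plan B: {Green, Amber}: P→Green 8·16=128, Q→Green 4·11=44, R→Green 3·5=15, S→Green 4·22=88, T→Green 3·20=60. Service 335; fixed 407; total 742.
Difference: |857 − 742| = 115.

Plan B is cheaper by 115.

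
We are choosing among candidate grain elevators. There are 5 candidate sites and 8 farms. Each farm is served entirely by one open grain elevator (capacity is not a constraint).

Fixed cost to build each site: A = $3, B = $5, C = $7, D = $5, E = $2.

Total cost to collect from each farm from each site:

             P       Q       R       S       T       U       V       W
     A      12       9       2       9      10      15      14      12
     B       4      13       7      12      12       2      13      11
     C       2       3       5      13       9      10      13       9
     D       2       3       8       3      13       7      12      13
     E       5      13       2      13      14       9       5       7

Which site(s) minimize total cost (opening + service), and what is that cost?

Open B, D and E; minimum total cost 48.

For any fixed open set, each farm goes to its cheapest open site; total = fixed + service.
{B, D, E}: P→D 2, Q→D 3, R→E 2, S→D 3, T→B 12, U→B 2, V→E 5, W→E 7. Service 36; fixed 12; total 48.
{A, B, D, E}: P→D 2, Q→D 3, R→A 2, S→D 3, T→A 10, U→B 2, V→E 5, W→E 7. Service 34; fixed 15; total 49.
{A, D, E}: P→D 2, Q→D 3, R→A 2, S→D 3, T→A 10, U→D 7, V→E 5, W→E 7. Service 39; fixed 10; total 49.
{A, B, C, D, E}: service 33 + fixed 22 = 55
No other subset beats 48.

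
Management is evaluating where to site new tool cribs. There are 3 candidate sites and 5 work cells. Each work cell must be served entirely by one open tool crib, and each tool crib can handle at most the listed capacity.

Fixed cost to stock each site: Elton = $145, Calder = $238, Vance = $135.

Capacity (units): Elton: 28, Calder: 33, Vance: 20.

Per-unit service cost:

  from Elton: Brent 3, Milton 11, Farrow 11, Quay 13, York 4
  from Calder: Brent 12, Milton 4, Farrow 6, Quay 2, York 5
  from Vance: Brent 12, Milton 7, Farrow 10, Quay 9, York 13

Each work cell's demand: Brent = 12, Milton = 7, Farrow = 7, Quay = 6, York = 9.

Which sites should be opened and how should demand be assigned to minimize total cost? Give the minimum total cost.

Minimum total cost: 525

Open {Elton, Vance}: Brent→Elton 3·12=36, Milton→Vance 7·7=49, Farrow→Vance 10·7=70, Quay→Vance 9·6=54, York→Elton 4·9=36.
Loads: Elton carries 21/28, Vance carries 20/20. Service 245; fixed 280; total 525.
Next best feasible plan costs 532.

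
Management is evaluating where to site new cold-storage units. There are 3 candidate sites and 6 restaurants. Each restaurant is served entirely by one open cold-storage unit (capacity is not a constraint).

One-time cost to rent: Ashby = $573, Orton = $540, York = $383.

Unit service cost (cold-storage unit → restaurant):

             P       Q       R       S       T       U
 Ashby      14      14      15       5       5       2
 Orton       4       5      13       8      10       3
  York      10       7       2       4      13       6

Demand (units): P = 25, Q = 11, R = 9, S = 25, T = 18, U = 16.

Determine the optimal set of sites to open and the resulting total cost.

For any fixed open set, each restaurant goes to its cheapest open site; total = fixed + service.
{York}: P→York 10·25=250, Q→York 7·11=77, R→York 2·9=18, S→York 4·25=100, T→York 13·18=234, U→York 6·16=96. Service 775; fixed 383; total 1158.
{Orton}: service 700 + fixed 540 = 1240
{Orton, York}: P→Orton 4·25=100, Q→Orton 5·11=55, R→York 2·9=18, S→York 4·25=100, T→Orton 10·18=180, U→Orton 3·16=48. Service 501; fixed 923; total 1424.
{Ashby, Orton, York}: service 395 + fixed 1496 = 1891
No other subset beats 1158.

Open York only; minimum total cost 1158.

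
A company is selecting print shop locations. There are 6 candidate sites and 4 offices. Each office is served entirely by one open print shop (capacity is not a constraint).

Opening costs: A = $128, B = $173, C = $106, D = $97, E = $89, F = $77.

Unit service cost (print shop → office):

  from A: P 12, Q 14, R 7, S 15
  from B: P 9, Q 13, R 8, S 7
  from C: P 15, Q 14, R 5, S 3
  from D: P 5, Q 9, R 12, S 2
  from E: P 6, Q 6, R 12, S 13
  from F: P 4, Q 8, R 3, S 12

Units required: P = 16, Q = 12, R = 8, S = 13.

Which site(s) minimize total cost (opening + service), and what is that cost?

For any fixed open set, each office goes to its cheapest open site; total = fixed + service.
{D, F}: P→F 4·16=64, Q→F 8·12=96, R→F 3·8=24, S→D 2·13=26. Service 210; fixed 174; total 384.
{C, F}: service 223 + fixed 183 = 406
{D}: P→D 5·16=80, Q→D 9·12=108, R→D 12·8=96, S→D 2·13=26. Service 310; fixed 97; total 407.
{A, B, C, D, E, F}: service 186 + fixed 670 = 856
No other subset beats 384.

Open D and F; minimum total cost 384.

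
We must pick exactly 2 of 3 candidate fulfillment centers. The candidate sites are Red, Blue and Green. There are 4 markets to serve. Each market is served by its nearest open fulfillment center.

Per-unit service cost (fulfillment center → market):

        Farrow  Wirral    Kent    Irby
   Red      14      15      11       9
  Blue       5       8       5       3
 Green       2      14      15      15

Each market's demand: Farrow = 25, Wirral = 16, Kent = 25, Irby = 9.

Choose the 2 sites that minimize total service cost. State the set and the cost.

With exactly 2 open, each market uses its cheapest among the chosen.
{Blue, Green}: Farrow→Green 2·25=50, Wirral→Blue 8·16=128, Kent→Blue 5·25=125, Irby→Blue 3·9=27. Service cost 330.
{Red, Blue}: service cost 405
{Red, Green}: service cost 630
Among all 3 size-2 choices, {Blue, Green} is lowest.

Choose Blue and Green; total service cost 330.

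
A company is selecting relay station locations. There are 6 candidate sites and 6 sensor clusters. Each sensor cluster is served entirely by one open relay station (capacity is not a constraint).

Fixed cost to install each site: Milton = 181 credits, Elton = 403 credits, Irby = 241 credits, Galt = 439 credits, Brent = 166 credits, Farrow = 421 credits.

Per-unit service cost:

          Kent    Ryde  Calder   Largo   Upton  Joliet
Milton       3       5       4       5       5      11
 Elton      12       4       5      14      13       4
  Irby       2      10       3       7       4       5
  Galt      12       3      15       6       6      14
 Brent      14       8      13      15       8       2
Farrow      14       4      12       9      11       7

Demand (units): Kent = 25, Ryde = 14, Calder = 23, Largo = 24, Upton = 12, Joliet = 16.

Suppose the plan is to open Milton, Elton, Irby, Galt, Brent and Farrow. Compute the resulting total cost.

Total cost: 2212

Each sensor cluster is assigned to its cheapest site among the open ones.
{Milton, Elton, Irby, Galt, Brent, Farrow}: Kent→Irby 2·25=50, Ryde→Galt 3·14=42, Calder→Irby 3·23=69, Largo→Milton 5·24=120, Upton→Irby 4·12=48, Joliet→Brent 2·16=32. Service 361; fixed 1851; total 2212.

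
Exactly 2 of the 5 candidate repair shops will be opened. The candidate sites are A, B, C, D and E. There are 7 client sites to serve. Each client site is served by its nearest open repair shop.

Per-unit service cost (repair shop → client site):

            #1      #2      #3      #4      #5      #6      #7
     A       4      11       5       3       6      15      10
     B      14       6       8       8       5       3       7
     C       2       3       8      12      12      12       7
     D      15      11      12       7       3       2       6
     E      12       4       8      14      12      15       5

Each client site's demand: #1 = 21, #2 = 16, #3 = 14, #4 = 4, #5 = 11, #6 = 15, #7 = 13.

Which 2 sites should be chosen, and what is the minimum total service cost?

Choose C and D; total service cost 371.

With exactly 2 open, each client site uses its cheapest among the chosen.
{C, D}: #1→C 2·21=42, #2→C 3·16=48, #3→C 8·14=112, #4→D 7·4=28, #5→D 3·11=33, #6→D 2·15=30, #7→D 6·13=78. Service cost 371.
{B, C}: service cost 425
{A, B}: service cost 453
Among all 10 size-2 choices, {C, D} is lowest.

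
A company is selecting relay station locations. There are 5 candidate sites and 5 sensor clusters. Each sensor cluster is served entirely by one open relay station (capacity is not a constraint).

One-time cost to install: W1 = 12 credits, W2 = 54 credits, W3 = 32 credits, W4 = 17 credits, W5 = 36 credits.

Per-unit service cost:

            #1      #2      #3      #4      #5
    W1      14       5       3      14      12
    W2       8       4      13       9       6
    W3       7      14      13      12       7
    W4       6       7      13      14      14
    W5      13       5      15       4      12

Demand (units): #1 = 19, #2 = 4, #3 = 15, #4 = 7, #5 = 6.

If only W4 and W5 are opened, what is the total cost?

Total cost: 482

Each sensor cluster is assigned to its cheapest site among the open ones.
{W4, W5}: #1→W4 6·19=114, #2→W5 5·4=20, #3→W4 13·15=195, #4→W5 4·7=28, #5→W5 12·6=72. Service 429; fixed 53; total 482.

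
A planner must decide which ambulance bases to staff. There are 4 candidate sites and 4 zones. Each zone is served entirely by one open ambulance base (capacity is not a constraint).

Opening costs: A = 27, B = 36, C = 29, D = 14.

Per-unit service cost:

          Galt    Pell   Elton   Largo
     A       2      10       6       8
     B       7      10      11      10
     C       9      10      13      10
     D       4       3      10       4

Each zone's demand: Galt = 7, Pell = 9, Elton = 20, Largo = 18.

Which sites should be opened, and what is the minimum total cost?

Open A and D; minimum total cost 274.

For any fixed open set, each zone goes to its cheapest open site; total = fixed + service.
{A, D}: Galt→A 2·7=14, Pell→D 3·9=27, Elton→A 6·20=120, Largo→D 4·18=72. Service 233; fixed 41; total 274.
{A, C, D}: Galt→A 2·7=14, Pell→D 3·9=27, Elton→A 6·20=120, Largo→D 4·18=72. Service 233; fixed 70; total 303.
{A, B, D}: Galt→A 2·7=14, Pell→D 3·9=27, Elton→A 6·20=120, Largo→D 4·18=72. Service 233; fixed 77; total 310.
{A, B, C, D}: service 233 + fixed 106 = 339
No other subset beats 274.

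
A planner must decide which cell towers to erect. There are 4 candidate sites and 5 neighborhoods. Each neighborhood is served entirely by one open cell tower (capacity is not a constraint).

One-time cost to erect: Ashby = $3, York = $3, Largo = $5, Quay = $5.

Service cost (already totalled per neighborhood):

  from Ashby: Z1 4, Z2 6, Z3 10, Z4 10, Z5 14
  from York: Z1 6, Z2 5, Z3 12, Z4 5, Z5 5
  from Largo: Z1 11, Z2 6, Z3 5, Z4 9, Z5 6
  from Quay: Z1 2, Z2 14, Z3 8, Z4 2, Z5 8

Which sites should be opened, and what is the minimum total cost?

Open York and Quay; minimum total cost 30.

For any fixed open set, each neighborhood goes to its cheapest open site; total = fixed + service.
{York, Quay}: Z1→Quay 2, Z2→York 5, Z3→Quay 8, Z4→Quay 2, Z5→York 5. Service 22; fixed 8; total 30.
{Largo, Quay}: service 21 + fixed 10 = 31
{York, Largo, Quay}: Z1→Quay 2, Z2→York 5, Z3→Largo 5, Z4→Quay 2, Z5→York 5. Service 19; fixed 13; total 32.
{Ashby, York, Largo, Quay}: Z1→Quay 2, Z2→York 5, Z3→Largo 5, Z4→Quay 2, Z5→York 5. Service 19; fixed 16; total 35.
(All 15 nonempty subsets were checked; York and Quay is lowest.)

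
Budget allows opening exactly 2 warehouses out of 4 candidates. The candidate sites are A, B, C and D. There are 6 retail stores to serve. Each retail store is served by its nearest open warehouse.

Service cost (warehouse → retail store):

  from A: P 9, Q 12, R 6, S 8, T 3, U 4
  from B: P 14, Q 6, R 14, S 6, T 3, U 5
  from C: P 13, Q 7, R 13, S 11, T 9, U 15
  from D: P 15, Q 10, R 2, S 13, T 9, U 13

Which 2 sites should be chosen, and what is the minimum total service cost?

Choose A and B; total service cost 34.

With exactly 2 open, each retail store uses its cheapest among the chosen.
{A, B}: P→A 9, Q→B 6, R→A 6, S→B 6, T→A 3, U→A 4. Service cost 34.
{A, D}: service cost 36
{B, D}: service cost 36
Among all 6 size-2 choices, {A, B} is lowest.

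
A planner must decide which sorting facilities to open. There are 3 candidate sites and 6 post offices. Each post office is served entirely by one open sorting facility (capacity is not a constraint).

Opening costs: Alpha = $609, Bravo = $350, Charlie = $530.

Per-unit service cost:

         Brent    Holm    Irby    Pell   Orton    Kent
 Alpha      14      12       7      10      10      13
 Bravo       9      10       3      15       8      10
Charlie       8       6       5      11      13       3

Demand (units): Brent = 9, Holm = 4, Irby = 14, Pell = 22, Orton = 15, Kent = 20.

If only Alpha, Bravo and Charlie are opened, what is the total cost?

Each post office is assigned to its cheapest site among the open ones.
{Alpha, Bravo, Charlie}: Brent→Charlie 8·9=72, Holm→Charlie 6·4=24, Irby→Bravo 3·14=42, Pell→Alpha 10·22=220, Orton→Bravo 8·15=120, Kent→Charlie 3·20=60. Service 538; fixed 1489; total 2027.

Total cost: 2027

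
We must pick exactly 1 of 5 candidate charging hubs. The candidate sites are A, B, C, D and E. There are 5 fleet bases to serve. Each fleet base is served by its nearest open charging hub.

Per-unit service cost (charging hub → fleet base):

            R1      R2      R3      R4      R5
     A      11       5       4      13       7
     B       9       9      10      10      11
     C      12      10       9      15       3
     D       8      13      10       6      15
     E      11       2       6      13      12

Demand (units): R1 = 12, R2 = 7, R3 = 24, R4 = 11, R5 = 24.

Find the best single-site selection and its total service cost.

Choose A only; total service cost 574.

With exactly 1 open, each fleet base uses its cheapest among the chosen.
{A}: R1→A 11·12=132, R2→A 5·7=35, R3→A 4·24=96, R4→A 13·11=143, R5→A 7·24=168. Service cost 574.
{C}: service cost 667
{E}: service cost 721
Among all 5 size-1 choices, {A} is lowest.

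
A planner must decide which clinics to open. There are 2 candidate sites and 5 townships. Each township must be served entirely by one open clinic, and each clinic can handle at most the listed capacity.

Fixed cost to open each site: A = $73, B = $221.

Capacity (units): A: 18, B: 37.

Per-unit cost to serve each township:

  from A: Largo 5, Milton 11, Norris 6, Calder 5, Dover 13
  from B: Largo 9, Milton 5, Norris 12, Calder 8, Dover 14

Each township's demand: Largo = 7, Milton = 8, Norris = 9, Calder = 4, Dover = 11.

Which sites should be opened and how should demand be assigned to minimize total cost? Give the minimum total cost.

Open {A, B}: Largo→A 5·7=35, Milton→B 5·8=40, Norris→A 6·9=54, Calder→B 8·4=32, Dover→B 14·11=154.
Loads: A carries 16/18, B carries 23/37. Service 315; fixed 294; total 609.
Next best feasible plan costs 625.

Minimum total cost: 609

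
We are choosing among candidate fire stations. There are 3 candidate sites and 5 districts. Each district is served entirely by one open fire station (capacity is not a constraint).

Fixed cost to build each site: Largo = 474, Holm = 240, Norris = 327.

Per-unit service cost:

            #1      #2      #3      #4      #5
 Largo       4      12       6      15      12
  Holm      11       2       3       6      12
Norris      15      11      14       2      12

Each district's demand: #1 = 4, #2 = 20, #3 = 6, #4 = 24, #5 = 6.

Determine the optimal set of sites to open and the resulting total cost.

For any fixed open set, each district goes to its cheapest open site; total = fixed + service.
{Holm}: #1→Holm 11·4=44, #2→Holm 2·20=40, #3→Holm 3·6=18, #4→Holm 6·24=144, #5→Holm 12·6=72. Service 318; fixed 240; total 558.
{Holm, Norris}: service 222 + fixed 567 = 789
{Norris}: service 484 + fixed 327 = 811
{Largo, Holm, Norris}: #1→Largo 4·4=16, #2→Holm 2·20=40, #3→Holm 3·6=18, #4→Norris 2·24=48, #5→Largo 12·6=72. Service 194; fixed 1041; total 1235.
(All 7 nonempty subsets were checked; Holm only is lowest.)

Open Holm only; minimum total cost 558.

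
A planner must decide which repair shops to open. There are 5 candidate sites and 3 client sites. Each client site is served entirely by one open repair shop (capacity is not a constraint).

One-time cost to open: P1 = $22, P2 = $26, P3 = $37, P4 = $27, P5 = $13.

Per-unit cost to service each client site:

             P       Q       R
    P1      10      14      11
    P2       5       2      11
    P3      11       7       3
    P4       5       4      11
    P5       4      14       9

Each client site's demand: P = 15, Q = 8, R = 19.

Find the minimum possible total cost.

Minimum total cost: 209

For any fixed open set, each client site goes to its cheapest open site; total = fixed + service.
{P2, P3, P5}: P→P5 4·15=60, Q→P2 2·8=16, R→P3 3·19=57. Service 133; fixed 76; total 209.
{P2, P3}: service 148 + fixed 63 = 211
{P3, P5}: service 173 + fixed 50 = 223
{P1, P2, P3, P4, P5}: P→P5 4·15=60, Q→P2 2·8=16, R→P3 3·19=57. Service 133; fixed 125; total 258.
No other subset beats 209.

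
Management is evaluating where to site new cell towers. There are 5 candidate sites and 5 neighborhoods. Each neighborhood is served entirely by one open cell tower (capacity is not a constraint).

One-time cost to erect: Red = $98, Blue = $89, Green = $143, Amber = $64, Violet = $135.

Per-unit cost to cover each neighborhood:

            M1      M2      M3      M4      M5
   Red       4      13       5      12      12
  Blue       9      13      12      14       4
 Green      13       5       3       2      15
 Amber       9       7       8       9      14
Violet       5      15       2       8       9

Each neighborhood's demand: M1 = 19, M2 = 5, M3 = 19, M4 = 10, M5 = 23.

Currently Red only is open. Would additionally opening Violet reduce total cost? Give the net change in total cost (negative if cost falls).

Yes — net change −31 (cost falls by 31).

Current service cost with {Red}: 632.
Adding Violet: each neighborhood re-picks its cheapest; new service cost 466, saving 166.
Extra fixed cost: 135. Net change = 135 − 166 = -31.
(Totals: 730 → 699.)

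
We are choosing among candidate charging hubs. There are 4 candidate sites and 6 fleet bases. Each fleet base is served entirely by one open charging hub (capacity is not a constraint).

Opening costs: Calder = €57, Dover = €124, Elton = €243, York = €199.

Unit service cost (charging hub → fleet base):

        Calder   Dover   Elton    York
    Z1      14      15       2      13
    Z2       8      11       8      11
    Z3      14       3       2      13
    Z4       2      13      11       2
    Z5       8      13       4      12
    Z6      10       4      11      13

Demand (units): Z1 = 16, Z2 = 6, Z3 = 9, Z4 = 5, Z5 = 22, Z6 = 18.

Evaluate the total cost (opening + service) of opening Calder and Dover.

Each fleet base is assigned to its cheapest site among the open ones.
{Calder, Dover}: Z1→Calder 14·16=224, Z2→Calder 8·6=48, Z3→Dover 3·9=27, Z4→Calder 2·5=10, Z5→Calder 8·22=176, Z6→Dover 4·18=72. Service 557; fixed 181; total 738.

Total cost: 738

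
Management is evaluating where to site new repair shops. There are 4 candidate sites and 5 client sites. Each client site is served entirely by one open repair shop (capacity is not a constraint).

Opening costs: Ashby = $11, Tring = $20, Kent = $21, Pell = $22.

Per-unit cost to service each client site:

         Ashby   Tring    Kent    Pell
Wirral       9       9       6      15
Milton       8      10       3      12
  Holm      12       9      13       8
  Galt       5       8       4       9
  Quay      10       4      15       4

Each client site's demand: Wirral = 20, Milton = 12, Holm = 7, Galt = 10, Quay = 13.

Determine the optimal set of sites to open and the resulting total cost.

Open Kent and Pell; minimum total cost 347.

For any fixed open set, each client site goes to its cheapest open site; total = fixed + service.
{Kent, Pell}: Wirral→Kent 6·20=120, Milton→Kent 3·12=36, Holm→Pell 8·7=56, Galt→Kent 4·10=40, Quay→Pell 4·13=52. Service 304; fixed 43; total 347.
{Tring, Kent}: service 311 + fixed 41 = 352
{Ashby, Kent, Pell}: service 304 + fixed 54 = 358
{Ashby, Tring, Kent, Pell}: Wirral→Kent 6·20=120, Milton→Kent 3·12=36, Holm→Pell 8·7=56, Galt→Kent 4·10=40, Quay→Tring 4·13=52. Service 304; fixed 74; total 378.
No other subset beats 347.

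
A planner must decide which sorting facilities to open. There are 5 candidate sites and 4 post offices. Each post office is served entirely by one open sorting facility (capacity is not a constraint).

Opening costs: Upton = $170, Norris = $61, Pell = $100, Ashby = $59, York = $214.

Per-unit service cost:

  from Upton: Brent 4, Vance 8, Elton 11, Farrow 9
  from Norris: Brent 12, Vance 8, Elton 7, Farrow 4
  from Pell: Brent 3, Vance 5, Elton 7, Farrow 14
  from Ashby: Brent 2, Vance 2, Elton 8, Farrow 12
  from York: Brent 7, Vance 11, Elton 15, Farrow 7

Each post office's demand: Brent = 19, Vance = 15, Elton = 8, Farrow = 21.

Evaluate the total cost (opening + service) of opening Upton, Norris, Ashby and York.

Each post office is assigned to its cheapest site among the open ones.
{Upton, Norris, Ashby, York}: Brent→Ashby 2·19=38, Vance→Ashby 2·15=30, Elton→Norris 7·8=56, Farrow→Norris 4·21=84. Service 208; fixed 504; total 712.

Total cost: 712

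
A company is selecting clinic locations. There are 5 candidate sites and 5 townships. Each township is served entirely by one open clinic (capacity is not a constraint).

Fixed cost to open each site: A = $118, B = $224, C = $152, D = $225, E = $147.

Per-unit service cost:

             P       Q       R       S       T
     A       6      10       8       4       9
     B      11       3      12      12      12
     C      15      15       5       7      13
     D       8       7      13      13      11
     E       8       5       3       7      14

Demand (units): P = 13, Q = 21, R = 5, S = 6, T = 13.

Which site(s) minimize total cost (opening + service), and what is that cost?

For any fixed open set, each township goes to its cheapest open site; total = fixed + service.
{A}: P→A 6·13=78, Q→A 10·21=210, R→A 8·5=40, S→A 4·6=24, T→A 9·13=117. Service 469; fixed 118; total 587.
{E}: service 448 + fixed 147 = 595
{A, E}: service 339 + fixed 265 = 604
{A, B, C, D, E}: service 297 + fixed 866 = 1163
No other subset beats 587.

Open A only; minimum total cost 587.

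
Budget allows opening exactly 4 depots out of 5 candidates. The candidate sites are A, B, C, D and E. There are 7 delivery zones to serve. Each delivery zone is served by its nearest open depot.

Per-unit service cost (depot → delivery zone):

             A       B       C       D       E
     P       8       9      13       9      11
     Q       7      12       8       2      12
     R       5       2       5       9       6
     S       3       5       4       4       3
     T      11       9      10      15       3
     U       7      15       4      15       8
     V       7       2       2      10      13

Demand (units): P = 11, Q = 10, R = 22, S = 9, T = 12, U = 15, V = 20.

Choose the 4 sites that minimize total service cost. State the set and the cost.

With exactly 4 open, each delivery zone uses its cheapest among the chosen.
{B, C, D, E}: P→B 9·11=99, Q→D 2·10=20, R→B 2·22=44, S→E 3·9=27, T→E 3·12=36, U→C 4·15=60, V→B 2·20=40. Service cost 326.
{A, B, D, E}: service cost 360
{A, B, C, E}: service cost 365
Among all 5 size-4 choices, {B, C, D, E} is lowest.

Choose B, C, D and E; total service cost 326.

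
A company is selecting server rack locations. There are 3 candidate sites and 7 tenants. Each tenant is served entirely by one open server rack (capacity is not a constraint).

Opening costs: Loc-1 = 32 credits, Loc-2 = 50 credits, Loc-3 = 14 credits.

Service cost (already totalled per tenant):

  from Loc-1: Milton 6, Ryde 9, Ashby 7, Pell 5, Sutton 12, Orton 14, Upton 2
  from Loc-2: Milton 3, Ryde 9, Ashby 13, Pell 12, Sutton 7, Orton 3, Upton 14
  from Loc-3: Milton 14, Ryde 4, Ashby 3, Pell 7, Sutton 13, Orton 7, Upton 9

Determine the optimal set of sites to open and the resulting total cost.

For any fixed open set, each tenant goes to its cheapest open site; total = fixed + service.
{Loc-3}: Milton→Loc-3 14, Ryde→Loc-3 4, Ashby→Loc-3 3, Pell→Loc-3 7, Sutton→Loc-3 13, Orton→Loc-3 7, Upton→Loc-3 9. Service 57; fixed 14; total 71.
{Loc-1, Loc-3}: service 39 + fixed 46 = 85
{Loc-1}: Milton→Loc-1 6, Ryde→Loc-1 9, Ashby→Loc-1 7, Pell→Loc-1 5, Sutton→Loc-1 12, Orton→Loc-1 14, Upton→Loc-1 2. Service 55; fixed 32; total 87.
{Loc-1, Loc-2, Loc-3}: service 27 + fixed 96 = 123
No other subset beats 71.

Open Loc-3 only; minimum total cost 71.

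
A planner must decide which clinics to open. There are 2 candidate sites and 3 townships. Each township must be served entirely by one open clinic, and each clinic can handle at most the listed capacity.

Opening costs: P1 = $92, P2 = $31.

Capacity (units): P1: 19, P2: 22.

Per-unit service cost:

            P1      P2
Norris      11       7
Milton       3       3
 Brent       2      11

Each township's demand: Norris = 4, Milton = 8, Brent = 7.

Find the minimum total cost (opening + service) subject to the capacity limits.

Minimum total cost: 160

Open {P2}: Norris→P2 7·4=28, Milton→P2 3·8=24, Brent→P2 11·7=77.
Loads: P2 carries 19/22. Service 129; fixed 31; total 160.
Next best feasible plan costs 174.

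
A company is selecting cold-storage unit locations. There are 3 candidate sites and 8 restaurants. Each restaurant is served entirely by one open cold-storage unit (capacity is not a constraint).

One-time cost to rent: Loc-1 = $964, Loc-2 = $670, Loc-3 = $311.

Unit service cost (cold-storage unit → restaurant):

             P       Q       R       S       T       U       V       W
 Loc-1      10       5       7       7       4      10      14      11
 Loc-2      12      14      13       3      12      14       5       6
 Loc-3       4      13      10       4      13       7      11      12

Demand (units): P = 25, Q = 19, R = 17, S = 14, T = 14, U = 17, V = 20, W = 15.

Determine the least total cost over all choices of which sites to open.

For any fixed open set, each restaurant goes to its cheapest open site; total = fixed + service.
{Loc-3}: P→Loc-3 4·25=100, Q→Loc-3 13·19=247, R→Loc-3 10·17=170, S→Loc-3 4·14=56, T→Loc-3 13·14=182, U→Loc-3 7·17=119, V→Loc-3 11·20=220, W→Loc-3 12·15=180. Service 1274; fixed 311; total 1585.
{Loc-2, Loc-3}: service 1036 + fixed 981 = 2017
{Loc-2}: service 1425 + fixed 670 = 2095
{Loc-1, Loc-2, Loc-3}: service 721 + fixed 1945 = 2666
No other subset beats 1585.

Minimum total cost: 1585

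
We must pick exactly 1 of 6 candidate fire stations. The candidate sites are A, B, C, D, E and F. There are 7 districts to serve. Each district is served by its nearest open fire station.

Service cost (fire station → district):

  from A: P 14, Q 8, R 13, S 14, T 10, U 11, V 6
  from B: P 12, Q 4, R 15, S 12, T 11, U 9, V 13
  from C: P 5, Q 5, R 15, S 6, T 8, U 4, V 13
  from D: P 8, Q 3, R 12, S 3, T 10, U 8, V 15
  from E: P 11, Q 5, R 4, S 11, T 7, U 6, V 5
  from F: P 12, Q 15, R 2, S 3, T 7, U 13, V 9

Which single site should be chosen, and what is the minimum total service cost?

Choose E only; total service cost 49.

With exactly 1 open, each district uses its cheapest among the chosen.
{E}: P→E 11, Q→E 5, R→E 4, S→E 11, T→E 7, U→E 6, V→E 5. Service cost 49.
{C}: service cost 56
{D}: service cost 59
Among all 6 size-1 choices, {E} is lowest.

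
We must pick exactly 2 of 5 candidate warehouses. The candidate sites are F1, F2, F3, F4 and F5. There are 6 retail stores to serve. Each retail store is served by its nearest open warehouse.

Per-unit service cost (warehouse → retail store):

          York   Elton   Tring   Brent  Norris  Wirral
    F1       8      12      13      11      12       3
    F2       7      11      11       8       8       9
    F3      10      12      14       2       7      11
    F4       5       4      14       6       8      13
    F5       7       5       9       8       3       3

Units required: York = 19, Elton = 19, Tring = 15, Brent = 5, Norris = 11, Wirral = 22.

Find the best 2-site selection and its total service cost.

With exactly 2 open, each retail store uses its cheapest among the chosen.
{F4, F5}: York→F4 5·19=95, Elton→F4 4·19=76, Tring→F5 9·15=135, Brent→F4 6·5=30, Norris→F5 3·11=33, Wirral→F5 3·22=66. Service cost 435.
{F3, F5}: service cost 472
{F1, F5}: service cost 502
Among all 10 size-2 choices, {F4, F5} is lowest.

Choose F4 and F5; total service cost 435.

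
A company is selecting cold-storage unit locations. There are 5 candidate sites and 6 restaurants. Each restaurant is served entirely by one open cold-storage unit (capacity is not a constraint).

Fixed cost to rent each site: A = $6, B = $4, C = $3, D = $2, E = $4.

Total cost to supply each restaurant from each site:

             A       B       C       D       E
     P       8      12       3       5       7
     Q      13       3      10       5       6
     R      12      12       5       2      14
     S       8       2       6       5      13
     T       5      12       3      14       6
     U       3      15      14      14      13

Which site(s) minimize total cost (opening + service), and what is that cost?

Open A, B, C and D; minimum total cost 31.

For any fixed open set, each restaurant goes to its cheapest open site; total = fixed + service.
{A, B, C, D}: P→C 3, Q→B 3, R→D 2, S→B 2, T→C 3, U→A 3. Service 16; fixed 15; total 31.
{A, B, C}: P→C 3, Q→B 3, R→C 5, S→B 2, T→C 3, U→A 3. Service 19; fixed 13; total 32.
{A, B, D}: service 20 + fixed 12 = 32
{A, B, C, D, E}: service 16 + fixed 19 = 35
No other subset beats 31.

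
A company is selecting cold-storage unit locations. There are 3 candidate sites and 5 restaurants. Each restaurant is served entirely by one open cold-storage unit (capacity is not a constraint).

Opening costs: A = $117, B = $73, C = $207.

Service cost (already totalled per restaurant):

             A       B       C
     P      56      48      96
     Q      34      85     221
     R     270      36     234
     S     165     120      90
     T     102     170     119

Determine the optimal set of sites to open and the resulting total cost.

For any fixed open set, each restaurant goes to its cheapest open site; total = fixed + service.
{A, B}: P→B 48, Q→A 34, R→B 36, S→B 120, T→A 102. Service 340; fixed 190; total 530.
{B}: service 459 + fixed 73 = 532
{B, C}: service 378 + fixed 280 = 658
{A, B, C}: service 310 + fixed 397 = 707
(All 7 nonempty subsets were checked; A and B is lowest.)

Open A and B; minimum total cost 530.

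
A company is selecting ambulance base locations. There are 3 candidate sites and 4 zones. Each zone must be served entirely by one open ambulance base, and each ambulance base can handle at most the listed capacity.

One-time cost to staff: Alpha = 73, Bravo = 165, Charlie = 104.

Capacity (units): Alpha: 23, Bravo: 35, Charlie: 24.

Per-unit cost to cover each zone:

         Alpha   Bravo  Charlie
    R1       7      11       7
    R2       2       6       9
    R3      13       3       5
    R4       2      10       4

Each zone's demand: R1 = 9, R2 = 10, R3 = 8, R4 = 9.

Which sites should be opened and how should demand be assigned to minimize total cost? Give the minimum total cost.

Open {Alpha, Charlie}: R1→Charlie 7·9=63, R2→Alpha 2·10=20, R3→Charlie 5·8=40, R4→Alpha 2·9=18.
Loads: Alpha carries 19/23, Charlie carries 17/24. Service 141; fixed 177; total 318.
Next best feasible plan costs 336.

Minimum total cost: 318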